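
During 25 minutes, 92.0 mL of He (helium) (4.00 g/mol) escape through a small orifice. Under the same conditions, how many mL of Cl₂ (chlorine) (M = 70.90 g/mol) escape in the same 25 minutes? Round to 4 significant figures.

21.85 mL

Graham's law gives rate_Cl₂/rate_He = √(M_He/M_Cl₂) = √(4.00/70.90) = √0.05642 = 0.2375.
So the volume for Cl₂ is 92.0 × 0.2375 = 21.85 mL.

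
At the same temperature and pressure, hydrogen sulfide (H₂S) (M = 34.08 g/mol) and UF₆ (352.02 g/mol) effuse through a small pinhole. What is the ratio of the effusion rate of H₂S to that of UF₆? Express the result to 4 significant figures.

3.214

From Graham's law, rate_H₂S/rate_UF₆ = √(M_UF₆/M_H₂S) = √(352.02/34.08) = √10.33 = 3.214.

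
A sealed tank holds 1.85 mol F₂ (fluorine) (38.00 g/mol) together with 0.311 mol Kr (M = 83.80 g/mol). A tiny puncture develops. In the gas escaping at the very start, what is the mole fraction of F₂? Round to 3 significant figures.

Effusion rate of each component ∝ n_i/√M_i (partial pressure × 1/√M).
So x_F₂ in the escaping gas = (n_F₂/√M_F₂) / Σ(n_i/√M_i)
= (1.85/√38.00) / (1.85/√38.00 + 0.311/√83.80) = 0.3001/(0.3001 + 0.03397) = 0.898.

0.898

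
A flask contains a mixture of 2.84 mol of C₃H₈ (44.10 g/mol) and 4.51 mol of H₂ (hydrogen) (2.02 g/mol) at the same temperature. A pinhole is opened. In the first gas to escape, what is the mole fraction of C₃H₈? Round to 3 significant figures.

0.119

Rate_i ∝ x_i/√M_i (Graham's law weighted by mole fraction), so the effusate composition follows n_i/√M_i.
Mole fraction of C₃H₈ in the effusate = (n_C₃H₈/√M_C₃H₈) / (n_C₃H₈/√M_C₃H₈ + n_H₂/√M_H₂)
= (2.84/√44.10) / (2.84/√44.10 + 4.51/√2.02) = 0.4277/(0.4277 + 3.173) = 0.119.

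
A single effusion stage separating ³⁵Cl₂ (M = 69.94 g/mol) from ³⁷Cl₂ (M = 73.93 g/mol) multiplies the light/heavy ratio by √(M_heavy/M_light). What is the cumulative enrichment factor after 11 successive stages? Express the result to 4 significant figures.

1.357

The single-stage factor is √(M_heavy/M_light), so 11 stages give [√(73.93/69.94)]^11 = (73.93/69.94)^(11/2).
= 1.05705^(11/2) = 1.357.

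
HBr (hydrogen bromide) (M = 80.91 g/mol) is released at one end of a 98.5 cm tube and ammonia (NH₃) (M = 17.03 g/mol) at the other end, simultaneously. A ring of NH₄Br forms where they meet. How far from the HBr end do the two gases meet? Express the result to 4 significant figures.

30.98 cm

Graham's law gives d_HBr/d_NH₃ = rate_HBr/rate_NH₃ = √(M_NH₃/M_HBr) = √(17.03/80.91) = 0.4588.
With d_HBr + d_NH₃ = 98.5 cm, d_NH₃ = 98.5/(1 + 0.4588) = 67.52 cm.
d_HBr = 98.5 − 67.52 = 30.98 cm.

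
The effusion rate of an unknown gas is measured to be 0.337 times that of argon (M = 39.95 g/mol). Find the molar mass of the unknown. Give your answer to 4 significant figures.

From Graham's law, rate_X/rate_Ar = √(M_Ar/M_X).
0.337 = √(39.95/M_X)
M_X = 39.95 / 0.337² = 39.95 / 0.1136 = 351.8 g/mol

351.8 g/mol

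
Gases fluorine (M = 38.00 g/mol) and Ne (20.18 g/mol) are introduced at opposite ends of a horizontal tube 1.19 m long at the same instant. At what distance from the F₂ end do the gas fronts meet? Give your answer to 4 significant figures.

0.5016 m

Distances travelled in equal time are proportional to diffusion rates, so d_F₂/d_Ne = √(M_Ne/M_F₂) = √(20.18/38.00) = 0.7287.
With d_F₂ + d_Ne = 1.19 m, d_Ne = 1.19/(1 + 0.7287) = 0.6884 m.
d_F₂ = 1.19 − 0.6884 = 0.5016 m.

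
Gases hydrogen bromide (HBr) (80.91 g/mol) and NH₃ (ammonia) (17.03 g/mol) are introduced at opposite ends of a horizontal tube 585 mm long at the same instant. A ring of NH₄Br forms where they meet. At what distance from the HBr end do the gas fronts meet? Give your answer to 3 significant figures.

184 mm

Distances travelled in equal time are proportional to diffusion rates, so d_HBr/d_NH₃ = √(M_NH₃/M_HBr) = √(17.03/80.91) = 0.4588.
With d_HBr + d_NH₃ = 585 mm, d_NH₃ = 585/(1 + 0.4588) = 401.0 mm.
d_HBr = 585 − 401.0 = 184 mm.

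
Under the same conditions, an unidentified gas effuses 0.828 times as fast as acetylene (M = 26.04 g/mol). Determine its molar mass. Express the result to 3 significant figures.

38.0 g/mol

Graham's law gives rate_X/rate_C₂H₂ = √(M_C₂H₂/M_X).
0.828 = √(26.04/M_X)
M_X = 26.04 / 0.828² = 26.04 / 0.6856 = 38.0 g/mol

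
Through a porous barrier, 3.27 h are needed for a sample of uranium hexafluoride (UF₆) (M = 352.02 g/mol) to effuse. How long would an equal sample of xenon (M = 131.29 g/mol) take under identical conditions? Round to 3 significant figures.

By Graham's law, t_Xe/t_UF₆ = √(M_Xe/M_UF₆) = √(131.29/352.02) = √0.3730 = 0.6107.
So the time for Xe is 3.27 × 0.6107 = 2.00 h.

2.00 h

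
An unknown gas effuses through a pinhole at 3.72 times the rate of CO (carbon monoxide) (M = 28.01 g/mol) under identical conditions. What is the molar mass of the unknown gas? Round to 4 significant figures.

By Graham's law, rate_X/rate_CO = √(M_CO/M_X).
3.72 = √(28.01/M_X)
M_X = 28.01 / 3.72² = 28.01 / 13.84 = 2.024 g/mol

2.024 g/mol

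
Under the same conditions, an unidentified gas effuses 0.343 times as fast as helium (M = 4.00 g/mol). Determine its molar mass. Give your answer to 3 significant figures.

Using Graham's law: rate_X/rate_He = √(M_He/M_X).
0.343 = √(4.00/M_X)
M_X = 4.00 / 0.343² = 4.00 / 0.1176 = 34.0 g/mol

34.0 g/mol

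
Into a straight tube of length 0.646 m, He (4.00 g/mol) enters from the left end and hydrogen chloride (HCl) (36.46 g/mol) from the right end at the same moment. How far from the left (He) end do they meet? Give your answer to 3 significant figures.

0.485 m

In equal time, each gas travels a distance ∝ its rate ∝ 1/√M, so d_He/d_HCl = √(M_HCl/M_He) = √(36.46/4.00) = 3.019.
With d_He + d_HCl = 0.646 m, d_HCl = 0.646/(1 + 3.019) = 0.1607 m.
d_He = 0.646 − 0.1607 = 0.485 m.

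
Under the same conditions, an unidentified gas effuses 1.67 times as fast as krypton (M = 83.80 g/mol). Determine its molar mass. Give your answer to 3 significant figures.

30.0 g/mol

Since effusion rate ∝ 1/√M, rate_X/rate_Kr = √(M_Kr/M_X).
1.67 = √(83.80/M_X)
M_X = 83.80 / 1.67² = 83.80 / 2.789 = 30.0 g/mol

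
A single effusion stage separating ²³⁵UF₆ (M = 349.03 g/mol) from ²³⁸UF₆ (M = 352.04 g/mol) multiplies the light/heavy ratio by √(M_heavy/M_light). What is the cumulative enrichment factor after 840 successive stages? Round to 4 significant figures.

After 840 stages the ratio has grown by (√(352.04/349.03))^840 = (352.04/349.03)^(840/2).
= 1.00862^420 = 36.84.

36.84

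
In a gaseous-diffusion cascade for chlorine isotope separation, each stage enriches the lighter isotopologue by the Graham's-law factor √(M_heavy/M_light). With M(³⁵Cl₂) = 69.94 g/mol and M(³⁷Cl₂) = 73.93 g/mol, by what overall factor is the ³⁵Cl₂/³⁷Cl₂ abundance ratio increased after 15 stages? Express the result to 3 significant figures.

Overall factor = α^15 with α = √(73.93/69.94), i.e. (73.93/69.94)^(15/2).
= 1.05705^(15/2) = 1.52.

1.52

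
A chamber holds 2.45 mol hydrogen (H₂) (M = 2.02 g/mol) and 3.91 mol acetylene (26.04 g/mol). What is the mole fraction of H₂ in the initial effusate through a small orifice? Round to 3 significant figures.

Effusion rate of each component ∝ n_i/√M_i (partial pressure × 1/√M).
Mole fraction of H₂ in the effusate = (n_H₂/√M_H₂) / (n_H₂/√M_H₂ + n_C₂H₂/√M_C₂H₂)
= (2.45/√2.02) / (2.45/√2.02 + 3.91/√26.04) = 1.724/(1.724 + 0.7662) = 0.692.

0.692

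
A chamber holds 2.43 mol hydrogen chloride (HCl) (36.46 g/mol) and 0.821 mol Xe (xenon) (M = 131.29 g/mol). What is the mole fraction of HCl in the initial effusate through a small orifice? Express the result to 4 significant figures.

Rate_i ∝ x_i/√M_i (Graham's law weighted by mole fraction), so the effusate composition follows n_i/√M_i.
Mole fraction of HCl in the effusate = (n_HCl/√M_HCl) / (n_HCl/√M_HCl + n_Xe/√M_Xe)
= (2.43/√36.46) / (2.43/√36.46 + 0.821/√131.29) = 0.4024/(0.4024 + 0.07165) = 0.8489.

0.8489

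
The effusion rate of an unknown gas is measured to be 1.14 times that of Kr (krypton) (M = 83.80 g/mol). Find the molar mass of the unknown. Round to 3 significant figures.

Using Graham's law: rate_X/rate_Kr = √(M_Kr/M_X).
1.14 = √(83.80/M_X)
M_X = 83.80 / 1.14² = 83.80 / 1.300 = 64.5 g/mol

64.5 g/mol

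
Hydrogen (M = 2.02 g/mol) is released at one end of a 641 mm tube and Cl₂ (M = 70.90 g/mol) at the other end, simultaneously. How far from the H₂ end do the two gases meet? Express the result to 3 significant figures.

548 mm

Distances travelled in equal time are proportional to diffusion rates, so d_H₂/d_Cl₂ = √(M_Cl₂/M_H₂) = √(70.90/2.02) = 5.924.
With d_H₂ + d_Cl₂ = 641 mm, d_Cl₂ = 641/(1 + 5.924) = 92.57 mm.
d_H₂ = 641 − 92.57 = 548 mm.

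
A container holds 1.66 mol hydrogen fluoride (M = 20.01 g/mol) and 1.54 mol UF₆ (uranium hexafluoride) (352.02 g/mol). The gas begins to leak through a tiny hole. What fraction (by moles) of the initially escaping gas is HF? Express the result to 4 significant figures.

0.8189

The effusion rate of species i is ∝ p_i/√M_i ∝ n_i/√M_i.
x_HF(eff) = (n_HF/√M_HF) / (n_HF/√M_HF + n_UF₆/√M_UF₆)
= (1.66/√20.01) / (1.66/√20.01 + 1.54/√352.02) = 0.3711/(0.3711 + 0.08208) = 0.8189.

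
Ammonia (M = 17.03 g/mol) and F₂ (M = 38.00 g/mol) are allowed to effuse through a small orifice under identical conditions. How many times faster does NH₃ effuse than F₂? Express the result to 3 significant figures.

From Graham's law, rate_NH₃/rate_F₂ = √(M_F₂/M_NH₃) = √(38.00/17.03) = √2.231 = 1.49.

1.49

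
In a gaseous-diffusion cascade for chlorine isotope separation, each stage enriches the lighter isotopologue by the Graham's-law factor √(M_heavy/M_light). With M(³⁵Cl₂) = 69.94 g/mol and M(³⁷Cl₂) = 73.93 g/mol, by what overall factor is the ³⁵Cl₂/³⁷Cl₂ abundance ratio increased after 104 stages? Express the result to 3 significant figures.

Each stage multiplies the ratio by α = √(73.93/69.94), so after 104 stages the overall factor is α^104 = (73.93/69.94)^(104/2).
= 1.05705^52 = 17.9.

17.9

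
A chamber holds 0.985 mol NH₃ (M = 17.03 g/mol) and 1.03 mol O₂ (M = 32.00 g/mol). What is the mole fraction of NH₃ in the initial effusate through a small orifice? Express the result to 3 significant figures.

0.567

Each component's effusion rate ∝ (its partial pressure)·(1/√M) ∝ n_i/√M_i.
So x_NH₃ in the escaping gas = (n_NH₃/√M_NH₃) / Σ(n_i/√M_i)
= (0.985/√17.03) / (0.985/√17.03 + 1.03/√32.00) = 0.2387/(0.2387 + 0.1821) = 0.567.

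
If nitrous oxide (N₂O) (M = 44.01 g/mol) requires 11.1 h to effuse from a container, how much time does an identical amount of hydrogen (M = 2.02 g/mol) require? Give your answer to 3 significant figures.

Since effusion rate ∝ 1/√M, t_H₂/t_N₂O = √(M_H₂/M_N₂O) = √(2.02/44.01) = √0.04590 = 0.2142.
So the time for H₂ is 11.1 × 0.2142 = 2.38 h.

2.38 h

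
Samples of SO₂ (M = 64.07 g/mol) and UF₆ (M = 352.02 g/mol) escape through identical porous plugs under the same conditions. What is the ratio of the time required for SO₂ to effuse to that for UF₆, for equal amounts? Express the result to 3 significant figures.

0.427

By Graham's law, t_SO₂/t_UF₆ = √(M_SO₂/M_UF₆) = √(64.07/352.02) = √0.1820 = 0.427.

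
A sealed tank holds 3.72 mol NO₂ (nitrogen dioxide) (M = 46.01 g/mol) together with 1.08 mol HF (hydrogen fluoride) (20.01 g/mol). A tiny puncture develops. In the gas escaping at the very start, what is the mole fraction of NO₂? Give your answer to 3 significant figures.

Effusion rate of each component ∝ n_i/√M_i (partial pressure × 1/√M).
Mole fraction of NO₂ in the effusate = (n_NO₂/√M_NO₂) / (n_NO₂/√M_NO₂ + n_HF/√M_HF)
= (3.72/√46.01) / (3.72/√46.01 + 1.08/√20.01) = 0.5484/(0.5484 + 0.2414) = 0.694.

0.694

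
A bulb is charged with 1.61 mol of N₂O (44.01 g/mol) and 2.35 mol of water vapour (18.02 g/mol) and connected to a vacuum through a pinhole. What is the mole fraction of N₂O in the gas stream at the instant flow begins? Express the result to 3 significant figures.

Rate_i ∝ x_i/√M_i (Graham's law weighted by mole fraction), so the effusate composition follows n_i/√M_i.
Mole fraction of N₂O in the effusate = (n_N₂O/√M_N₂O) / (n_N₂O/√M_N₂O + n_H₂O/√M_H₂O)
= (1.61/√44.01) / (1.61/√44.01 + 2.35/√18.02) = 0.2427/(0.2427 + 0.5536) = 0.305.

0.305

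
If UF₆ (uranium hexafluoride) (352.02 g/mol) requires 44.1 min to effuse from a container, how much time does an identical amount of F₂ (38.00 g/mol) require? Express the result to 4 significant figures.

14.49 min

Using Graham's law: t_F₂/t_UF₆ = √(M_F₂/M_UF₆) = √(38.00/352.02) = √0.1079 = 0.3286.
So the time for F₂ is 44.1 × 0.3286 = 14.49 min.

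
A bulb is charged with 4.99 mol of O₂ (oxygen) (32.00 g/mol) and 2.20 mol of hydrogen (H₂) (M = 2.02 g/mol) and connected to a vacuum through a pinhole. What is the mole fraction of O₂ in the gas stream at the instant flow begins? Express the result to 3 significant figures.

0.363

Each component's effusion rate ∝ (its partial pressure)·(1/√M) ∝ n_i/√M_i.
Mole fraction of O₂ in the effusate = (n_O₂/√M_O₂) / (n_O₂/√M_O₂ + n_H₂/√M_H₂)
= (4.99/√32.00) / (4.99/√32.00 + 2.20/√2.02) = 0.8821/(0.8821 + 1.548) = 0.363.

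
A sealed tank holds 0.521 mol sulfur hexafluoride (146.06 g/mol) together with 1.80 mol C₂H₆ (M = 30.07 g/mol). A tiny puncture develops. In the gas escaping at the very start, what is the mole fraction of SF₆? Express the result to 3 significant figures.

Each component's effusion rate ∝ (its partial pressure)·(1/√M) ∝ n_i/√M_i.
Mole fraction of SF₆ in the effusate = (n_SF₆/√M_SF₆) / (n_SF₆/√M_SF₆ + n_C₂H₆/√M_C₂H₆)
= (0.521/√146.06) / (0.521/√146.06 + 1.80/√30.07) = 0.04311/(0.04311 + 0.3283) = 0.116.

0.116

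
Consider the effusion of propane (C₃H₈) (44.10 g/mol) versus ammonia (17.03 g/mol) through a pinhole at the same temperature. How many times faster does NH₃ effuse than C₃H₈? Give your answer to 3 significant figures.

1.61

From Graham's law, rate_NH₃/rate_C₃H₈ = √(M_C₃H₈/M_NH₃) = √(44.10/17.03) = √2.590 = 1.61.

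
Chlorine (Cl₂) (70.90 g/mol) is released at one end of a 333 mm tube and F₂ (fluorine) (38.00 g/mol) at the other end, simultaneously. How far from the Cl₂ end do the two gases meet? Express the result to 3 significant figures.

141 mm

The fronts meet when d_Cl₂ + d_F₂ = L with d_Cl₂/d_F₂ = √(M_F₂/M_Cl₂) (Graham's law). Here √(M_F₂/M_Cl₂) = √(38.00/70.90) = 0.7321.
With d_Cl₂ + d_F₂ = 333 mm, d_F₂ = 333/(1 + 0.7321) = 192.3 mm.
d_Cl₂ = 333 − 192.3 = 141 mm.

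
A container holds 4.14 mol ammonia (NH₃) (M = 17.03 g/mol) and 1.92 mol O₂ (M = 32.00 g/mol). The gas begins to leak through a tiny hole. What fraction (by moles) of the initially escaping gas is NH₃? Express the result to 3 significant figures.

0.747

Effusion rate of each component ∝ n_i/√M_i (partial pressure × 1/√M).
So x_NH₃ in the escaping gas = (n_NH₃/√M_NH₃) / Σ(n_i/√M_i)
= (4.14/√17.03) / (4.14/√17.03 + 1.92/√32.00) = 1.003/(1.003 + 0.3394) = 0.747.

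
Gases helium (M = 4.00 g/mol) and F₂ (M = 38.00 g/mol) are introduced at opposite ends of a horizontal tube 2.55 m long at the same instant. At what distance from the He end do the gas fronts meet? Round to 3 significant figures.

1.93 m

The fronts meet when d_He + d_F₂ = L with d_He/d_F₂ = √(M_F₂/M_He) (Graham's law). Here √(M_F₂/M_He) = √(38.00/4.00) = 3.082.
With d_He + d_F₂ = 2.55 m, d_F₂ = 2.55/(1 + 3.082) = 0.6247 m.
d_He = 2.55 − 0.6247 = 1.93 m.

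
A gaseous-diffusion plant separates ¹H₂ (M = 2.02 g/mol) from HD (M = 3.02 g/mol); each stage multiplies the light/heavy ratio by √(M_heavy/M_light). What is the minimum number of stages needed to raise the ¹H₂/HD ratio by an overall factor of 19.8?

15

Single-stage factor α = √(3.02/2.02), so ln α = ½ ln(1.49505) = 0.2011.
Need α^N ≥ 19.8 ⇒ N ≥ ln(19.8) / ln α = 2.986 / 0.2011 = 14.85.
So at least 15 stages are needed.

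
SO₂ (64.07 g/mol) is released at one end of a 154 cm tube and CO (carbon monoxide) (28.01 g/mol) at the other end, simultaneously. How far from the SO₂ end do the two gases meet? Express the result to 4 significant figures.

The fronts meet when d_SO₂ + d_CO = L with d_SO₂/d_CO = √(M_CO/M_SO₂) (Graham's law). Here √(M_CO/M_SO₂) = √(28.01/64.07) = 0.6612.
With d_SO₂ + d_CO = 154 cm, d_CO = 154/(1 + 0.6612) = 92.70 cm.
d_SO₂ = 154 − 92.70 = 61.30 cm.

61.30 cm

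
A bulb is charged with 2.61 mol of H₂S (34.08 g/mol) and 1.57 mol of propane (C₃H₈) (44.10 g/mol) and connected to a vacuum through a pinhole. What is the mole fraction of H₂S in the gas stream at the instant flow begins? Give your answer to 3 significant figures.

0.654

Rate_i ∝ x_i/√M_i (Graham's law weighted by mole fraction), so the effusate composition follows n_i/√M_i.
So x_H₂S in the escaping gas = (n_H₂S/√M_H₂S) / Σ(n_i/√M_i)
= (2.61/√34.08) / (2.61/√34.08 + 1.57/√44.10) = 0.4471/(0.4471 + 0.2364) = 0.654.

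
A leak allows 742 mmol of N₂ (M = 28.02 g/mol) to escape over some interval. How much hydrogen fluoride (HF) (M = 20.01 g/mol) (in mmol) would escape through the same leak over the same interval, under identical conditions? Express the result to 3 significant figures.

878 mmol

Graham's law gives rate_HF/rate_N₂ = √(M_N₂/M_HF) = √(28.02/20.01) = √1.400 = 1.183.
So the amount for HF is 742 × 1.183 = 878 mmol.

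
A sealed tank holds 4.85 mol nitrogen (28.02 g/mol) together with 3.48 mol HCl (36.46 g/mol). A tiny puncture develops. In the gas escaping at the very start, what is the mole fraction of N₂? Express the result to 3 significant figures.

Effusion rate of each component ∝ n_i/√M_i (partial pressure × 1/√M).
x_N₂(eff) = (n_N₂/√M_N₂) / (n_N₂/√M_N₂ + n_HCl/√M_HCl)
= (4.85/√28.02) / (4.85/√28.02 + 3.48/√36.46) = 0.9162/(0.9162 + 0.5763) = 0.614.

0.614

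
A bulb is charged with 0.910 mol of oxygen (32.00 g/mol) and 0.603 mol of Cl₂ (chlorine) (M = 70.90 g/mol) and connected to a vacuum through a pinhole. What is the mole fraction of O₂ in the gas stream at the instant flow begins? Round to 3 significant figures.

Rate_i ∝ x_i/√M_i (Graham's law weighted by mole fraction), so the effusate composition follows n_i/√M_i.
So x_O₂ in the escaping gas = (n_O₂/√M_O₂) / Σ(n_i/√M_i)
= (0.910/√32.00) / (0.910/√32.00 + 0.603/√70.90) = 0.1609/(0.1609 + 0.07161) = 0.692.

0.692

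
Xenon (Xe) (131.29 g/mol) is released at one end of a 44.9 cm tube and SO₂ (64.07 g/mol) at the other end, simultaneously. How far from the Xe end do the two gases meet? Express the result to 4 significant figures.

Distances travelled in equal time are proportional to diffusion rates, so d_Xe/d_SO₂ = √(M_SO₂/M_Xe) = √(64.07/131.29) = 0.6986.
With d_Xe + d_SO₂ = 44.9 cm, d_SO₂ = 44.9/(1 + 0.6986) = 26.43 cm.
d_Xe = 44.9 − 26.43 = 18.47 cm.

18.47 cm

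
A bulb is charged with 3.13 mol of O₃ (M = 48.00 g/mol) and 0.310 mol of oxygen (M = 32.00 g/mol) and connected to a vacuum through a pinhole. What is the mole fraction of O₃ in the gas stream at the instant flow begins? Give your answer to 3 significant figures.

0.892

Rate_i ∝ x_i/√M_i (Graham's law weighted by mole fraction), so the effusate composition follows n_i/√M_i.
Mole fraction of O₃ in the effusate = (n_O₃/√M_O₃) / (n_O₃/√M_O₃ + n_O₂/√M_O₂)
= (3.13/√48.00) / (3.13/√48.00 + 0.310/√32.00) = 0.4518/(0.4518 + 0.05480) = 0.892.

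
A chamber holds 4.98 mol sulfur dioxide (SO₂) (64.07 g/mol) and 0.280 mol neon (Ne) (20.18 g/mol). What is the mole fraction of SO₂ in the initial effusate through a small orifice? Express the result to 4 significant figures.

0.9089

The effusion rate of species i is ∝ p_i/√M_i ∝ n_i/√M_i.
So x_SO₂ in the escaping gas = (n_SO₂/√M_SO₂) / Σ(n_i/√M_i)
= (4.98/√64.07) / (4.98/√64.07 + 0.280/√20.18) = 0.6222/(0.6222 + 0.06233) = 0.9089.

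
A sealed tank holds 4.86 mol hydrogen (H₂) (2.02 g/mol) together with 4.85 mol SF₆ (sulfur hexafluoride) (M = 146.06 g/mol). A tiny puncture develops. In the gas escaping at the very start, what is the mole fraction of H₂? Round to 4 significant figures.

Rate_i ∝ x_i/√M_i (Graham's law weighted by mole fraction), so the effusate composition follows n_i/√M_i.
x_H₂(eff) = (n_H₂/√M_H₂) / (n_H₂/√M_H₂ + n_SF₆/√M_SF₆)
= (4.86/√2.02) / (4.86/√2.02 + 4.85/√146.06) = 3.419/(3.419 + 0.4013) = 0.8950.

0.8950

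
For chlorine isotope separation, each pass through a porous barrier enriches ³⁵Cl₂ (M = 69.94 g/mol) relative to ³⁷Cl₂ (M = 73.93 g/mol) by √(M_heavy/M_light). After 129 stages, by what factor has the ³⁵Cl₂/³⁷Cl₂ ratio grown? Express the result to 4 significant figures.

After 129 stages the ratio has grown by (√(73.93/69.94))^129 = (73.93/69.94)^(129/2).
= 1.05705^(129/2) = 35.82.

35.82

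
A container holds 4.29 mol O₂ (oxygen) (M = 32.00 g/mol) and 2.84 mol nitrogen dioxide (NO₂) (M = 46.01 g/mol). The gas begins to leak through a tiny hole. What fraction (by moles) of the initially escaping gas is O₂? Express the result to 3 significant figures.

0.644

Rate_i ∝ x_i/√M_i (Graham's law weighted by mole fraction), so the effusate composition follows n_i/√M_i.
Mole fraction of O₂ in the effusate = (n_O₂/√M_O₂) / (n_O₂/√M_O₂ + n_NO₂/√M_NO₂)
= (4.29/√32.00) / (4.29/√32.00 + 2.84/√46.01) = 0.7584/(0.7584 + 0.4187) = 0.644.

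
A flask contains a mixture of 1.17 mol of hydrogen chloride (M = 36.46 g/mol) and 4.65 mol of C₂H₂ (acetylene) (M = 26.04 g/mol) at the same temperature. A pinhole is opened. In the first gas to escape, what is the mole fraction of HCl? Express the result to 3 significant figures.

0.175

Effusion rate of each component ∝ n_i/√M_i (partial pressure × 1/√M).
Mole fraction of HCl in the effusate = (n_HCl/√M_HCl) / (n_HCl/√M_HCl + n_C₂H₂/√M_C₂H₂)
= (1.17/√36.46) / (1.17/√36.46 + 4.65/√26.04) = 0.1938/(0.1938 + 0.9112) = 0.175.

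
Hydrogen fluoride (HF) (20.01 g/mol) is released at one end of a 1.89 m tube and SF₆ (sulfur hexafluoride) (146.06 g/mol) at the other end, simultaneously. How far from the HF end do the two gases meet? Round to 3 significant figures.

In equal time, each gas travels a distance ∝ its rate ∝ 1/√M, so d_HF/d_SF₆ = √(M_SF₆/M_HF) = √(146.06/20.01) = 2.702.
With d_HF + d_SF₆ = 1.89 m, d_SF₆ = 1.89/(1 + 2.702) = 0.5106 m.
d_HF = 1.89 − 0.5106 = 1.38 m.

1.38 m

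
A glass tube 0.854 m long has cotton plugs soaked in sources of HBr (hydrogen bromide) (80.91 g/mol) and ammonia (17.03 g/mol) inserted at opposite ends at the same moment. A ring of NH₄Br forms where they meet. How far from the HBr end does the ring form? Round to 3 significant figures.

Graham's law gives d_HBr/d_NH₃ = rate_HBr/rate_NH₃ = √(M_NH₃/M_HBr) = √(17.03/80.91) = 0.4588.
With d_HBr + d_NH₃ = 0.854 m, d_NH₃ = 0.854/(1 + 0.4588) = 0.5854 m.
d_HBr = 0.854 − 0.5854 = 0.269 m.

0.269 m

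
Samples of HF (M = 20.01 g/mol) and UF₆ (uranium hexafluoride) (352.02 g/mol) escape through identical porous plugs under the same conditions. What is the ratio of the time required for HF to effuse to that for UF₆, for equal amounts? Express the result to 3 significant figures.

From Graham's law, t_HF/t_UF₆ = √(M_HF/M_UF₆) = √(20.01/352.02) = √0.05684 = 0.238.

0.238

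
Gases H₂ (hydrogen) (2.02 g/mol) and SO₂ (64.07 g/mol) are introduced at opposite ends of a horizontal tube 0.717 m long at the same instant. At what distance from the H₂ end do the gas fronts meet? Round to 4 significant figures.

The fronts meet when d_H₂ + d_SO₂ = L with d_H₂/d_SO₂ = √(M_SO₂/M_H₂) (Graham's law). Here √(M_SO₂/M_H₂) = √(64.07/2.02) = 5.632.
With d_H₂ + d_SO₂ = 0.717 m, d_SO₂ = 0.717/(1 + 5.632) = 0.1081 m.
d_H₂ = 0.717 − 0.1081 = 0.6089 m.

0.6089 m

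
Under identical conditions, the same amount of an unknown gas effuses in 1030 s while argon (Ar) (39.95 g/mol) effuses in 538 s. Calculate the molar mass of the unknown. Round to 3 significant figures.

By Graham's law, t_X/t_Ar = √(M_X/M_Ar).
1030/538 = 1.914 = √(M_X/39.95)
M_X = 39.95 × 1.914² = 39.95 × 3.665 = 146 g/mol

146 g/mol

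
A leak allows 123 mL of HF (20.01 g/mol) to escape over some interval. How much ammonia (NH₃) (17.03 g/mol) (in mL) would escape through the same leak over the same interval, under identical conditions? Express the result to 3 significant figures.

Using Graham's law: rate_NH₃/rate_HF = √(M_HF/M_NH₃) = √(20.01/17.03) = √1.175 = 1.084.
So the volume for NH₃ is 123 × 1.084 = 133 mL.

133 mL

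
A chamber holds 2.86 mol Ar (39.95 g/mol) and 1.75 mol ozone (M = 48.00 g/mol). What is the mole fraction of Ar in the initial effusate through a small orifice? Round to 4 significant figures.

0.6418

Each component's effusion rate ∝ (its partial pressure)·(1/√M) ∝ n_i/√M_i.
x_Ar(eff) = (n_Ar/√M_Ar) / (n_Ar/√M_Ar + n_O₃/√M_O₃)
= (2.86/√39.95) / (2.86/√39.95 + 1.75/√48.00) = 0.4525/(0.4525 + 0.2526) = 0.6418.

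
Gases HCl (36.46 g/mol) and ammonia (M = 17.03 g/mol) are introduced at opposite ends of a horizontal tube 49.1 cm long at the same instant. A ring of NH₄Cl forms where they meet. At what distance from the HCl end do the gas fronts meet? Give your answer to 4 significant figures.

19.93 cm

Graham's law gives d_HCl/d_NH₃ = rate_HCl/rate_NH₃ = √(M_NH₃/M_HCl) = √(17.03/36.46) = 0.6834.
With d_HCl + d_NH₃ = 49.1 cm, d_NH₃ = 49.1/(1 + 0.6834) = 29.17 cm.
d_HCl = 49.1 − 29.17 = 19.93 cm.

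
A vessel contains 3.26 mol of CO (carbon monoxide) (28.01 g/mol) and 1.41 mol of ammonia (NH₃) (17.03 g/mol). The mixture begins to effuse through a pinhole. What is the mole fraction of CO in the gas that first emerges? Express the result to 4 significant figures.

0.6432

Effusion rate of each component ∝ n_i/√M_i (partial pressure × 1/√M).
So x_CO in the escaping gas = (n_CO/√M_CO) / Σ(n_i/√M_i)
= (3.26/√28.01) / (3.26/√28.01 + 1.41/√17.03) = 0.6160/(0.6160 + 0.3417) = 0.6432.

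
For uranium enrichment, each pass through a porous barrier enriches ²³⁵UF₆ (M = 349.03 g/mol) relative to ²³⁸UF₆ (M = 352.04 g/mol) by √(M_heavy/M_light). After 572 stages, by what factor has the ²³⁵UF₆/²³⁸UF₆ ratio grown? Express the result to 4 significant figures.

The single-stage factor is √(M_heavy/M_light), so 572 stages give [√(352.04/349.03)]^572 = (352.04/349.03)^(572/2).
= 1.00862^286 = 11.66.

11.66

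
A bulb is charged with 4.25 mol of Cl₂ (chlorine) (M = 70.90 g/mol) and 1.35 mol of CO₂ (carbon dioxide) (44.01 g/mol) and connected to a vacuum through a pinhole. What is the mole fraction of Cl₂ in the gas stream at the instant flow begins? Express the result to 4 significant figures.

0.7127

Rate_i ∝ x_i/√M_i (Graham's law weighted by mole fraction), so the effusate composition follows n_i/√M_i.
So x_Cl₂ in the escaping gas = (n_Cl₂/√M_Cl₂) / Σ(n_i/√M_i)
= (4.25/√70.90) / (4.25/√70.90 + 1.35/√44.01) = 0.5047/(0.5047 + 0.2035) = 0.7127.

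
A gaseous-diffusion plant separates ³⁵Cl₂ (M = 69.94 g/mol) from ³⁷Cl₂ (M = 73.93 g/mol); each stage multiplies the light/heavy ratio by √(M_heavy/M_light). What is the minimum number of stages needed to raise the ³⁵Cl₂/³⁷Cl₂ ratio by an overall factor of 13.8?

Per stage α = (73.93/69.94)^(1/2) = 1.05705^0.5, giving ln α = 0.02774.
Need α^N ≥ 13.8 ⇒ N ≥ ln(13.8) / ln α = 2.625 / 0.02774 = 94.62.
Rounding up, N = 95 stages.

95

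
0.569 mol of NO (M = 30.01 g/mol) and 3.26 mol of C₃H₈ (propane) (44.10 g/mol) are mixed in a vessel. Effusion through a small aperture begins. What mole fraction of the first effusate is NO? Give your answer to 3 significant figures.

0.175

Effusion rate of each component ∝ n_i/√M_i (partial pressure × 1/√M).
Mole fraction of NO in the effusate = (n_NO/√M_NO) / (n_NO/√M_NO + n_C₃H₈/√M_C₃H₈)
= (0.569/√30.01) / (0.569/√30.01 + 3.26/√44.10) = 0.1039/(0.1039 + 0.4909) = 0.175.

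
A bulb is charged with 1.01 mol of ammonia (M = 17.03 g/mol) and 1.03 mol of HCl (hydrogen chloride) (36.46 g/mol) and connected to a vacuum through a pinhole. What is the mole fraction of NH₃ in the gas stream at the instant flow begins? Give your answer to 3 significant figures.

0.589

Effusion rate of each component ∝ n_i/√M_i (partial pressure × 1/√M).
Mole fraction of NH₃ in the effusate = (n_NH₃/√M_NH₃) / (n_NH₃/√M_NH₃ + n_HCl/√M_HCl)
= (1.01/√17.03) / (1.01/√17.03 + 1.03/√36.46) = 0.2447/(0.2447 + 0.1706) = 0.589.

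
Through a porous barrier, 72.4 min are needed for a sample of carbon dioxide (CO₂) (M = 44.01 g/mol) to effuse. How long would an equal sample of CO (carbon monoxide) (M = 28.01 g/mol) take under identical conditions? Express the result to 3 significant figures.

57.8 min

By Graham's law, t_CO/t_CO₂ = √(M_CO/M_CO₂) = √(28.01/44.01) = √0.6364 = 0.7978.
So the time for CO is 72.4 × 0.7978 = 57.8 min.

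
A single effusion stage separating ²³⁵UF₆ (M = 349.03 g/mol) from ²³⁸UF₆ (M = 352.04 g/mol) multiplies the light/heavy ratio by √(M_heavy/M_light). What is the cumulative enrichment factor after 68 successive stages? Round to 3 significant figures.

After 68 stages the ratio has grown by (√(352.04/349.03))^68 = (352.04/349.03)^(68/2).
= 1.00862^34 = 1.34.

1.34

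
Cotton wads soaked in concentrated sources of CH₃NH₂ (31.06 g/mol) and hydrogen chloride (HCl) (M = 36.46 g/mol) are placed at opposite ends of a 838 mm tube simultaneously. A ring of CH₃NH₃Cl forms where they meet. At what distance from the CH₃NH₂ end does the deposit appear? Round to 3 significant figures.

436 mm

Graham's law gives d_CH₃NH₂/d_HCl = rate_CH₃NH₂/rate_HCl = √(M_HCl/M_CH₃NH₂) = √(36.46/31.06) = 1.083.
With d_CH₃NH₂ + d_HCl = 838 mm, d_HCl = 838/(1 + 1.083) = 402.2 mm.
d_CH₃NH₂ = 838 − 402.2 = 436 mm.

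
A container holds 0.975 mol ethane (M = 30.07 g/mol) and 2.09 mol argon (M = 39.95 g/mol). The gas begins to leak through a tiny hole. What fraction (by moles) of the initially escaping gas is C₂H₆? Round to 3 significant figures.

The effusion rate of species i is ∝ p_i/√M_i ∝ n_i/√M_i.
Mole fraction of C₂H₆ in the effusate = (n_C₂H₆/√M_C₂H₆) / (n_C₂H₆/√M_C₂H₆ + n_Ar/√M_Ar)
= (0.975/√30.07) / (0.975/√30.07 + 2.09/√39.95) = 0.1778/(0.1778 + 0.3307) = 0.350.

0.350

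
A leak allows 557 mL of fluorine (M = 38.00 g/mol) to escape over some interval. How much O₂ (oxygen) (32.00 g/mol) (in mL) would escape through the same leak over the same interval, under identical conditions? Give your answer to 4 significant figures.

607.0 mL

Since effusion rate ∝ 1/√M, rate_O₂/rate_F₂ = √(M_F₂/M_O₂) = √(38.00/32.00) = √1.188 = 1.090.
So the volume for O₂ is 557 × 1.090 = 607.0 mL.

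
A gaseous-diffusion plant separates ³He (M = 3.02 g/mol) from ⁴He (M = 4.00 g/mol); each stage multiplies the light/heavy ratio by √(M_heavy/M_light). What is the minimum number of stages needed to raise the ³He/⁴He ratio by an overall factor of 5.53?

Per stage α = (4.00/3.02)^(1/2) = 1.32450^0.5, giving ln α = 0.1405.
Need α^N ≥ 5.53 ⇒ N ≥ ln(5.53) / ln α = 1.710 / 0.1405 = 12.17.
Rounding up, N = 13 stages.

13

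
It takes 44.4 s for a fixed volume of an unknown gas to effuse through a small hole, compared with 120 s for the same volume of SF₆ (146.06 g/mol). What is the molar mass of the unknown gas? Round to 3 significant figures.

20.0 g/mol

Graham's law gives t_X/t_SF₆ = √(M_X/M_SF₆).
44.4/120 = 0.3700 = √(M_X/146.06)
M_X = 146.06 × 0.3700² = 146.06 × 0.1369 = 20.0 g/mol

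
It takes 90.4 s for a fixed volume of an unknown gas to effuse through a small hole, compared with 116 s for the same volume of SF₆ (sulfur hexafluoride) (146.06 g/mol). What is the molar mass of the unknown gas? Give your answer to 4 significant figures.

From Graham's law, t_X/t_SF₆ = √(M_X/M_SF₆).
90.4/116 = 0.7793 = √(M_X/146.06)
M_X = 146.06 × 0.7793² = 146.06 × 0.6073 = 88.71 g/mol

88.71 g/mol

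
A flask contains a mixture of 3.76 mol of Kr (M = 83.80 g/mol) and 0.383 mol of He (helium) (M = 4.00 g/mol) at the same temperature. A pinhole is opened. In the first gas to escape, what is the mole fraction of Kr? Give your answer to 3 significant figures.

0.682

Effusion rate of each component ∝ n_i/√M_i (partial pressure × 1/√M).
So x_Kr in the escaping gas = (n_Kr/√M_Kr) / Σ(n_i/√M_i)
= (3.76/√83.80) / (3.76/√83.80 + 0.383/√4.00) = 0.4107/(0.4107 + 0.1915) = 0.682.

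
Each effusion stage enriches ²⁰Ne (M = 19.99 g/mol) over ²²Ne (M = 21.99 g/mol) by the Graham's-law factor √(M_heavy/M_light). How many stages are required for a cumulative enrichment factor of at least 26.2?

With α = √(21.99/19.99) per stage, ln α = ½ ln(1.10005) = 0.04768.
Need α^N ≥ 26.2 ⇒ N ≥ ln(26.2) / ln α = 3.266 / 0.04768 = 68.50.
So at least 69 stages are needed.

69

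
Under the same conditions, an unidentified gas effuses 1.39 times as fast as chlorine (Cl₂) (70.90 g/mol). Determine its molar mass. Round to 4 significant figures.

By Graham's law, rate_X/rate_Cl₂ = √(M_Cl₂/M_X).
1.39 = √(70.90/M_X)
M_X = 70.90 / 1.39² = 70.90 / 1.932 = 36.70 g/mol

36.70 g/mol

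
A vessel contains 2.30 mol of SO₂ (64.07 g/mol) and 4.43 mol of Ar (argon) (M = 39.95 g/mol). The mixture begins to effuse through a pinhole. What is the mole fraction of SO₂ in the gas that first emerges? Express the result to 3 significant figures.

The effusion rate of species i is ∝ p_i/√M_i ∝ n_i/√M_i.
x_SO₂(eff) = (n_SO₂/√M_SO₂) / (n_SO₂/√M_SO₂ + n_Ar/√M_Ar)
= (2.30/√64.07) / (2.30/√64.07 + 4.43/√39.95) = 0.2873/(0.2873 + 0.7009) = 0.291.

0.291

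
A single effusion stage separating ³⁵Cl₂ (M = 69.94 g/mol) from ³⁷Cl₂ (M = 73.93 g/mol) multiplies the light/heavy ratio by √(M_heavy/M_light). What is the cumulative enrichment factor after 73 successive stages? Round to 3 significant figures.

7.58

Overall factor = α^73 with α = √(73.93/69.94), i.e. (73.93/69.94)^(73/2).
= 1.05705^(73/2) = 7.58.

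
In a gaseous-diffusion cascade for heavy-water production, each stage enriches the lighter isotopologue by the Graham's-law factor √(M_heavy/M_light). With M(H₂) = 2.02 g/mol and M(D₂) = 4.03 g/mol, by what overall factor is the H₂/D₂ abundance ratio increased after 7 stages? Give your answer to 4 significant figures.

The single-stage factor is √(M_heavy/M_light), so 7 stages give [√(4.03/2.02)]^7 = (4.03/2.02)^(7/2).
= 1.99505^(7/2) = 11.22.

11.22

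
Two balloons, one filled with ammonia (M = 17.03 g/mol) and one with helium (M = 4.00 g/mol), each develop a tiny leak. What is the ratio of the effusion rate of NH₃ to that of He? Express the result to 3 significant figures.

0.485

From Graham's law, rate_NH₃/rate_He = √(M_He/M_NH₃) = √(4.00/17.03) = √0.2349 = 0.485.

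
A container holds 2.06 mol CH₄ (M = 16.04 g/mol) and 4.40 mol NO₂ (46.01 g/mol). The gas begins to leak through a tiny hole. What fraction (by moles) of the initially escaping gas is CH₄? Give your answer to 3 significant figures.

The effusion rate of species i is ∝ p_i/√M_i ∝ n_i/√M_i.
So x_CH₄ in the escaping gas = (n_CH₄/√M_CH₄) / Σ(n_i/√M_i)
= (2.06/√16.04) / (2.06/√16.04 + 4.40/√46.01) = 0.5144/(0.5144 + 0.6487) = 0.442.

0.442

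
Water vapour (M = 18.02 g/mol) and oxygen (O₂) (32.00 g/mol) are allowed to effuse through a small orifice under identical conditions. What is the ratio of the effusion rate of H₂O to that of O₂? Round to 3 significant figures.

Graham's law gives rate_H₂O/rate_O₂ = √(M_O₂/M_H₂O) = √(32.00/18.02) = √1.776 = 1.33.

1.33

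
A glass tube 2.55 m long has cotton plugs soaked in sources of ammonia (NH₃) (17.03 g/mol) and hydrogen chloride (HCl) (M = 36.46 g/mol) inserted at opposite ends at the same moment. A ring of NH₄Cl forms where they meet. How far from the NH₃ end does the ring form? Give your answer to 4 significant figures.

1.515 m

Distances travelled in equal time are proportional to diffusion rates, so d_NH₃/d_HCl = √(M_HCl/M_NH₃) = √(36.46/17.03) = 1.463.
With d_NH₃ + d_HCl = 2.55 m, d_HCl = 2.55/(1 + 1.463) = 1.035 m.
d_NH₃ = 2.55 − 1.035 = 1.515 m.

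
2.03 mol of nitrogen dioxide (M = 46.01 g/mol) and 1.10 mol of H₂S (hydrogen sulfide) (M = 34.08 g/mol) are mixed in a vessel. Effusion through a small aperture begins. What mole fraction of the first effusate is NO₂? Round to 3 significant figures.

Rate_i ∝ x_i/√M_i (Graham's law weighted by mole fraction), so the effusate composition follows n_i/√M_i.
x_NO₂(eff) = (n_NO₂/√M_NO₂) / (n_NO₂/√M_NO₂ + n_H₂S/√M_H₂S)
= (2.03/√46.01) / (2.03/√46.01 + 1.10/√34.08) = 0.2993/(0.2993 + 0.1884) = 0.614.

0.614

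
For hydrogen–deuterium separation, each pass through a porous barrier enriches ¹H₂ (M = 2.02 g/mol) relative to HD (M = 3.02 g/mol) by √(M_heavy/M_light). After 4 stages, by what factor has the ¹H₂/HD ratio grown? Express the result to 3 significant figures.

2.24

Overall factor = α^4 with α = √(3.02/2.02), i.e. (3.02/2.02)^(4/2).
= 1.49505^2 = 2.24.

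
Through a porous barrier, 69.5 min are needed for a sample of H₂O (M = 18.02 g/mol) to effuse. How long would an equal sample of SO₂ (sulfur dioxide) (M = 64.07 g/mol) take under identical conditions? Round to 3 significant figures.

Graham's law gives t_SO₂/t_H₂O = √(M_SO₂/M_H₂O) = √(64.07/18.02) = √3.555 = 1.886.
So the time for SO₂ is 69.5 × 1.886 = 131 min.

131 min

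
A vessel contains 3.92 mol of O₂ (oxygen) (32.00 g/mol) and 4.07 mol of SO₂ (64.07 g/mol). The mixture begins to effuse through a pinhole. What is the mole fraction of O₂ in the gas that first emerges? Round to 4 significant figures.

0.5768

Each component's effusion rate ∝ (its partial pressure)·(1/√M) ∝ n_i/√M_i.
Mole fraction of O₂ in the effusate = (n_O₂/√M_O₂) / (n_O₂/√M_O₂ + n_SO₂/√M_SO₂)
= (3.92/√32.00) / (3.92/√32.00 + 4.07/√64.07) = 0.6930/(0.6930 + 0.5085) = 0.5768.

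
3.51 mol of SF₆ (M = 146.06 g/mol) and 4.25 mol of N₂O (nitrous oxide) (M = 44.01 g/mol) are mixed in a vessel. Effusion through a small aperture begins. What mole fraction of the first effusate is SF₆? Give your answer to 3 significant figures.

Effusion rate of each component ∝ n_i/√M_i (partial pressure × 1/√M).
Mole fraction of SF₆ in the effusate = (n_SF₆/√M_SF₆) / (n_SF₆/√M_SF₆ + n_N₂O/√M_N₂O)
= (3.51/√146.06) / (3.51/√146.06 + 4.25/√44.01) = 0.2904/(0.2904 + 0.6406) = 0.312.

0.312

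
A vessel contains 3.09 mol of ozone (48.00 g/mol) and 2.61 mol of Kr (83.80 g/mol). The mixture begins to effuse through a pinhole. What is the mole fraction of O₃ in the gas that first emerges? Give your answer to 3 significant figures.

0.610

Each component's effusion rate ∝ (its partial pressure)·(1/√M) ∝ n_i/√M_i.
x_O₃(eff) = (n_O₃/√M_O₃) / (n_O₃/√M_O₃ + n_Kr/√M_Kr)
= (3.09/√48.00) / (3.09/√48.00 + 2.61/√83.80) = 0.4460/(0.4460 + 0.2851) = 0.610.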